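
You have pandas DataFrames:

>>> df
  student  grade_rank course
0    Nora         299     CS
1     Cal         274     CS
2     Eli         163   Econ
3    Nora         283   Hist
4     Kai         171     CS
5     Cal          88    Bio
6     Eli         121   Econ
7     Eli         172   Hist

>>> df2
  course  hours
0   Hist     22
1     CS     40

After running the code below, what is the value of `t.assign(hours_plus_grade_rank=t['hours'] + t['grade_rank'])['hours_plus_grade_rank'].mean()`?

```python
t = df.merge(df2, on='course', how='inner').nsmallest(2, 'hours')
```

merge on 'course' (how='inner') → 5 rows:
  student  grade_rank course  hours
0    Nora         299     CS     40
1     Cal         274     CS     40
2    Nora         283   Hist     22
3     Kai         171     CS     40
4     Eli         172   Hist     22
take 2 rows with smallest hours:
  student  grade_rank course  hours
2    Nora         283   Hist     22
4     Eli         172   Hist     22
add column hours_plus_grade_rank = t['hours'] + t['grade_rank']:
  student  grade_rank course  hours  hours_plus_grade_rank
2    Nora         283   Hist     22                    305
4     Eli         172   Hist     22                    194
Taking the mean of column 'hours_plus_grade_rank' gives 249.5.

249.5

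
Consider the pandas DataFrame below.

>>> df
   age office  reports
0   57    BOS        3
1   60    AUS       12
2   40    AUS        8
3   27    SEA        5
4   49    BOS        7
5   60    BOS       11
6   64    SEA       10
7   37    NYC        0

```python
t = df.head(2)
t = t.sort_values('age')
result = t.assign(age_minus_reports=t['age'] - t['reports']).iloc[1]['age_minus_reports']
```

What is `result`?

take first 2 rows:
   age office  reports
0   57    BOS        3
1   60    AUS       12
sort by age:
   age office  reports
0   57    BOS        3
1   60    AUS       12
add column age_minus_reports = t['age'] - t['reports']:
   age office  reports  age_minus_reports
0   57    BOS        3                 54
1   60    AUS       12                 48
Reading off the value at position 1, column 'age_minus_reports', we get 48.

48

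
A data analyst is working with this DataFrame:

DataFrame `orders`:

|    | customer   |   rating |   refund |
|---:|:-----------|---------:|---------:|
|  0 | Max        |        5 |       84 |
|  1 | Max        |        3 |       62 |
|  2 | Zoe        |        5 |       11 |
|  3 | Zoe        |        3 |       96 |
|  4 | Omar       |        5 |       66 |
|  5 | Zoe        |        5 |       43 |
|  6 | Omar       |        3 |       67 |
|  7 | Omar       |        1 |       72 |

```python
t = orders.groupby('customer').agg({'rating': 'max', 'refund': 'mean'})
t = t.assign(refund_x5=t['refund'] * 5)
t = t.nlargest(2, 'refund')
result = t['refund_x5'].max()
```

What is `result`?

365.0

group by customer: max(rating), mean(refund):
          rating     refund
customer                   
Max            5  73.000000
Omar           5  68.333333
Zoe            5  50.000000
add column refund_x5 = t['refund'] * 5:
          rating     refund   refund_x5
customer                               
Max            5  73.000000  365.000000
Omar           5  68.333333  341.666667
Zoe            5  50.000000  250.000000
take 2 rows with largest refund:
          rating     refund   refund_x5
customer                               
Max            5  73.000000  365.000000
Omar           5  68.333333  341.666667
Hence 365.0.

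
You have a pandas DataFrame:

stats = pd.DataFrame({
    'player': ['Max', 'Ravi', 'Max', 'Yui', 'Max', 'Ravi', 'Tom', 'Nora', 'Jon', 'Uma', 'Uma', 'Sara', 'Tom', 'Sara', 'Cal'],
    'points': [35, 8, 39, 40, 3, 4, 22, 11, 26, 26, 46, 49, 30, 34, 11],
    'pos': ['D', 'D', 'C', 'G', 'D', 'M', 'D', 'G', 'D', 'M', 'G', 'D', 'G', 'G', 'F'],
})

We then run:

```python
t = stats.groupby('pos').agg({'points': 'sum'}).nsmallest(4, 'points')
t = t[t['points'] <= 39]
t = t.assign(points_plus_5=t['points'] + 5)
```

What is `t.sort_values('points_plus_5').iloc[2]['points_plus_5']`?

44

group by pos, sum of points:
     points
pos        
C        39
D       143
F        11
G       161
M        30
take 4 rows with smallest points:
     points
pos        
F        11
M        30
C        39
D       143
filter rows where points <= 39:
     points
pos        
F        11
M        30
C        39
add column points_plus_5 = t['points'] + 5:
     points  points_plus_5
pos                       
F        11             16
M        30             35
C        39             44
sort by points_plus_5:
     points  points_plus_5
pos                       
F        11             16
M        30             35
C        39             44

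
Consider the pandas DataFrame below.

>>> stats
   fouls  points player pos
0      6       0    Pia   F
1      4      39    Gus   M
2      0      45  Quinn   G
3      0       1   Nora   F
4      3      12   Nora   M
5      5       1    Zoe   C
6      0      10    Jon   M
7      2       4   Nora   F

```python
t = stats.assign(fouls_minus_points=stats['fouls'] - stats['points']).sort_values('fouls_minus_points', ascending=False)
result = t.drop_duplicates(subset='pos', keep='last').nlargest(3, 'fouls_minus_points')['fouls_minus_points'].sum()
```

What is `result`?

add column fouls_minus_points = stats['fouls'] - stats['points']:
   fouls  points player pos  fouls_minus_points
0      6       0    Pia   F                   6
1      4      39    Gus   M                 -35
2      0      45  Quinn   G                 -45
3      0       1   Nora   F                  -1
4      3      12   Nora   M                  -9
5      5       1    Zoe   C                   4
6      0      10    Jon   M                 -10
7      2       4   Nora   F                  -2
sort by fouls_minus_points descending:
   fouls  points player pos  fouls_minus_points
0      6       0    Pia   F                   6
5      5       1    Zoe   C                   4
3      0       1   Nora   F                  -1
7      2       4   Nora   F                  -2
4      3      12   Nora   M                  -9
6      0      10    Jon   M                 -10
1      4      39    Gus   M                 -35
2      0      45  Quinn   G                 -45
drop duplicate pos (keep=last):
   fouls  points player pos  fouls_minus_points
5      5       1    Zoe   C                   4
7      2       4   Nora   F                  -2
1      4      39    Gus   M                 -35
2      0      45  Quinn   G                 -45
take 3 rows with largest fouls_minus_points:
   fouls  points player pos  fouls_minus_points
5      5       1    Zoe   C                   4
7      2       4   Nora   F                  -2
1      4      39    Gus   M                 -35
Finally, sum of column 'fouls_minus_points' = -33.

-33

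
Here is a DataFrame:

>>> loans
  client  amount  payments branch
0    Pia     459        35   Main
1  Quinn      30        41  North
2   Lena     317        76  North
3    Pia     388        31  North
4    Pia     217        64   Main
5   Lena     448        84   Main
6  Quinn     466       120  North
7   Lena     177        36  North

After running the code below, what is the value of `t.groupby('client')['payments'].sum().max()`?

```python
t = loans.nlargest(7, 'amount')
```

196

take 7 rows with largest amount:
  client  amount  payments branch
6  Quinn     466       120  North
0    Pia     459        35   Main
5   Lena     448        84   Main
3    Pia     388        31  North
2   Lena     317        76  North
4    Pia     217        64   Main
7   Lena     177        36  North
group by client, sum of payments:
client
Lena     196
Pia      130
Quinn    120
Name: payments, dtype: int64
max of the resulting series → 196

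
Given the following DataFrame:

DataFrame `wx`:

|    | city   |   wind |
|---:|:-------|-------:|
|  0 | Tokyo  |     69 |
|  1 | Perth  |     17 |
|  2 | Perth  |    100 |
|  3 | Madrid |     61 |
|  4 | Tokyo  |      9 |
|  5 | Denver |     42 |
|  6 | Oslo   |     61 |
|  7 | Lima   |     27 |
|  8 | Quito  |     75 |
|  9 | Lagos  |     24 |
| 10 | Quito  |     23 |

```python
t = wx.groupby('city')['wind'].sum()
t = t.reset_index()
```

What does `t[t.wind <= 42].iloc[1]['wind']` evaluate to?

24

group by city, sum of wind:
city
Denver     42
Lagos      24
Lima       27
Madrid     61
Oslo       61
Perth     117
Quito      98
Tokyo      78
Name: wind, dtype: int64
reset_index():
     city  wind
0  Denver    42
1   Lagos    24
2    Lima    27
3  Madrid    61
4    Oslo    61
5   Perth   117
6   Quito    98
7   Tokyo    78
filter rows where wind <= 42:
     city  wind
0  Denver    42
1   Lagos    24
2    Lima    27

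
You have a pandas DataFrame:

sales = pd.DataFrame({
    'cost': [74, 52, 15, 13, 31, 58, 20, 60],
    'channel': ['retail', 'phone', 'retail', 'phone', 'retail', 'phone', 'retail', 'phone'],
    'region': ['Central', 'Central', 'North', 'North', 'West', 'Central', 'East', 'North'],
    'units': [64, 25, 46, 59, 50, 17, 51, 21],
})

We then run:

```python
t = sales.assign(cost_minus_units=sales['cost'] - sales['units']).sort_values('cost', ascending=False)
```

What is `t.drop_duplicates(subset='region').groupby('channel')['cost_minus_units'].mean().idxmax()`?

add column cost_minus_units = sales['cost'] - sales['units']:
   cost channel   region  units  cost_minus_units
0    74  retail  Central     64                10
1    52   phone  Central     25                27
2    15  retail    North     46               -31
3    13   phone    North     59               -46
4    31  retail     West     50               -19
5    58   phone  Central     17                41
6    20  retail     East     51               -31
7    60   phone    North     21                39
sort by cost descending:
   cost channel   region  units  cost_minus_units
0    74  retail  Central     64                10
7    60   phone    North     21                39
5    58   phone  Central     17                41
1    52   phone  Central     25                27
4    31  retail     West     50               -19
6    20  retail     East     51               -31
2    15  retail    North     46               -31
3    13   phone    North     59               -46
drop duplicate region (keep=first):
   cost channel   region  units  cost_minus_units
0    74  retail  Central     64                10
7    60   phone    North     21                39
4    31  retail     West     50               -19
6    20  retail     East     51               -31
group by channel, mean of cost_minus_units:
channel
phone     39.000000
retail   -13.333333
Name: cost_minus_units, dtype: float64

phone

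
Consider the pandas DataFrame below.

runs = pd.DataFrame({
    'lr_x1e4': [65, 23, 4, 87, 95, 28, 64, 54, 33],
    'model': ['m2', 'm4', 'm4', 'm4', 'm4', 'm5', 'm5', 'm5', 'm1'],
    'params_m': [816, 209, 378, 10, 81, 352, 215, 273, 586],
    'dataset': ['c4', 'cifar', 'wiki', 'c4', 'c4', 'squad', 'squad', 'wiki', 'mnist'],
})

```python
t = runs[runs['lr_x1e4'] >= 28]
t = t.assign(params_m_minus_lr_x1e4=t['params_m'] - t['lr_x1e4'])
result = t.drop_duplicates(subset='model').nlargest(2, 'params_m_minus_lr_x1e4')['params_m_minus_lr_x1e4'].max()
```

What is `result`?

751

filter rows where lr_x1e4 >= 28:
   lr_x1e4 model  params_m dataset
0       65    m2       816      c4
3       87    m4        10      c4
4       95    m4        81      c4
5       28    m5       352   squad
6       64    m5       215   squad
7       54    m5       273    wiki
8       33    m1       586   mnist
add column params_m_minus_lr_x1e4 = t['params_m'] - t['lr_x1e4']:
   lr_x1e4 model  params_m dataset  params_m_minus_lr_x1e4
0       65    m2       816      c4                     751
3       87    m4        10      c4                     -77
4       95    m4        81      c4                     -14
5       28    m5       352   squad                     324
6       64    m5       215   squad                     151
7       54    m5       273    wiki                     219
8       33    m1       586   mnist                     553
drop duplicate model (keep=first):
   lr_x1e4 model  params_m dataset  params_m_minus_lr_x1e4
0       65    m2       816      c4                     751
3       87    m4        10      c4                     -77
5       28    m5       352   squad                     324
8       33    m1       586   mnist                     553
take 2 rows with largest params_m_minus_lr_x1e4:
   lr_x1e4 model  params_m dataset  params_m_minus_lr_x1e4
0       65    m2       816      c4                     751
8       33    m1       586   mnist                     553
max of column 'params_m_minus_lr_x1e4' → 751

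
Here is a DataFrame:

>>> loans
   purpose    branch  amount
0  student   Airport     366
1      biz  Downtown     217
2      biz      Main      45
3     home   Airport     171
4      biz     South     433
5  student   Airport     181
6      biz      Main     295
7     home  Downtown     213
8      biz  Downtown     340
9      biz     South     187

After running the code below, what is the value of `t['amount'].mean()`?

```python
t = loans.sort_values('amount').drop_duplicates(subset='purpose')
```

sort by amount:
   purpose    branch  amount
2      biz      Main      45
3     home   Airport     171
5  student   Airport     181
9      biz     South     187
7     home  Downtown     213
1      biz  Downtown     217
6      biz      Main     295
8      biz  Downtown     340
0  student   Airport     366
4      biz     South     433
drop duplicate purpose (keep=first):
   purpose   branch  amount
2      biz     Main      45
3     home  Airport     171
5  student  Airport     181
Then the mean of column 'amount': 132.333333333

132.333333333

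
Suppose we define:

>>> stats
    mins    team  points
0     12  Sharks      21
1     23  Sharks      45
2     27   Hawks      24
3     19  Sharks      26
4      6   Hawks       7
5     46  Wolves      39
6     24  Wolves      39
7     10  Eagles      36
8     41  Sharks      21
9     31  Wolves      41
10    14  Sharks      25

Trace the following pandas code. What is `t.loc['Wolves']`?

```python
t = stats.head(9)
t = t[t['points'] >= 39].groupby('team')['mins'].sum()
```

70

take first 9 rows:
   mins    team  points
0    12  Sharks      21
1    23  Sharks      45
2    27   Hawks      24
3    19  Sharks      26
4     6   Hawks       7
5    46  Wolves      39
6    24  Wolves      39
7    10  Eagles      36
8    41  Sharks      21
filter rows where points >= 39:
   mins    team  points
1    23  Sharks      45
5    46  Wolves      39
6    24  Wolves      39
group by team, sum of mins:
team
Sharks    23
Wolves    70
Name: mins, dtype: int64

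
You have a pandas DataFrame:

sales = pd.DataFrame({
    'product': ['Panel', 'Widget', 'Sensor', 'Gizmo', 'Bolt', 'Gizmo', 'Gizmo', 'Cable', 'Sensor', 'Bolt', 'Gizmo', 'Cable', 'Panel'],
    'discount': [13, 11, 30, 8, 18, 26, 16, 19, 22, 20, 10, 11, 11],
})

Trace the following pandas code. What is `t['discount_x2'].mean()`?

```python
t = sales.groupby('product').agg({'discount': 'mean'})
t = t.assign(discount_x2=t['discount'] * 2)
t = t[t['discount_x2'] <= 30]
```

26.5

group by product, mean of discount:
         discount
product          
Bolt         19.0
Cable        15.0
Gizmo        15.0
Panel        12.0
Sensor       26.0
Widget       11.0
add column discount_x2 = t['discount'] * 2:
         discount  discount_x2
product                       
Bolt         19.0         38.0
Cable        15.0         30.0
Gizmo        15.0         30.0
Panel        12.0         24.0
Sensor       26.0         52.0
Widget       11.0         22.0
filter rows where discount_x2 <= 30:
         discount  discount_x2
product                       
Cable        15.0         30.0
Gizmo        15.0         30.0
Panel        12.0         24.0
Widget       11.0         22.0
mean of column 'discount_x2' → 26.5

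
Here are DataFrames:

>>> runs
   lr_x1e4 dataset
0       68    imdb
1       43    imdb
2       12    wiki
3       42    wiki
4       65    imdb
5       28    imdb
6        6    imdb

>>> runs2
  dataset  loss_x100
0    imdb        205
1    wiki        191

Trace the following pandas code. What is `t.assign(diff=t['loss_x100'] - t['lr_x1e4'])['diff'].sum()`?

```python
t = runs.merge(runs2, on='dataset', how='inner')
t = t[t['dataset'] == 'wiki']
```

328

merge on 'dataset' (how='inner') → 7 rows:
   lr_x1e4 dataset  loss_x100
0       68    imdb        205
1       43    imdb        205
2       12    wiki        191
3       42    wiki        191
4       65    imdb        205
5       28    imdb        205
6        6    imdb        205
filter rows where dataset == 'wiki':
   lr_x1e4 dataset  loss_x100
2       12    wiki        191
3       42    wiki        191
add column diff = t['loss_x100'] - t['lr_x1e4']:
   lr_x1e4 dataset  loss_x100  diff
2       12    wiki        191   179
3       42    wiki        191   149
sum of column 'diff' → 328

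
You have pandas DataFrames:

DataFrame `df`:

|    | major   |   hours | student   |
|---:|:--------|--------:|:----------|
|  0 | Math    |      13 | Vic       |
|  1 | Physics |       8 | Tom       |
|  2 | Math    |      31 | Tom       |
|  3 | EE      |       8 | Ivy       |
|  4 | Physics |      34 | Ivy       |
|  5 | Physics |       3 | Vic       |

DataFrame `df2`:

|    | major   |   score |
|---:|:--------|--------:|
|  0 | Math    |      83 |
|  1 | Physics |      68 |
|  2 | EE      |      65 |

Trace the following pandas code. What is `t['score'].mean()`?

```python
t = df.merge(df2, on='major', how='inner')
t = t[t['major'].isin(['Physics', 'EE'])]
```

merge on 'major' (how='inner') → 6 rows:
     major  hours student  score
0     Math     13     Vic     83
1  Physics      8     Tom     68
2     Math     31     Tom     83
3       EE      8     Ivy     65
4  Physics     34     Ivy     68
5  Physics      3     Vic     68
filter rows where major in ['Physics', 'EE']:
     major  hours student  score
1  Physics      8     Tom     68
3       EE      8     Ivy     65
4  Physics     34     Ivy     68
5  Physics      3     Vic     68
Finally, mean of column 'score' = 67.25.

67.25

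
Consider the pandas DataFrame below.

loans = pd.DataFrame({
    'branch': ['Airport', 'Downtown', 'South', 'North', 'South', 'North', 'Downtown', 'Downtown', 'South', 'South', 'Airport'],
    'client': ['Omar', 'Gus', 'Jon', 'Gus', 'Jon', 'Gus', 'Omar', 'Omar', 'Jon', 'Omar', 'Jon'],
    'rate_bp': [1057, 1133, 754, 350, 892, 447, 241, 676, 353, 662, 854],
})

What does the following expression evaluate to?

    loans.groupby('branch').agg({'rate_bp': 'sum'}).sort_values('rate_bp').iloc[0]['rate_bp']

797

group by branch, sum of rate_bp:
          rate_bp
branch           
Airport      1911
Downtown     2050
North         797
South        2661
sort by rate_bp:
          rate_bp
branch           
North         797
Airport      1911
Downtown     2050
South        2661
Reading off the value at position 0, column 'rate_bp', we get 797.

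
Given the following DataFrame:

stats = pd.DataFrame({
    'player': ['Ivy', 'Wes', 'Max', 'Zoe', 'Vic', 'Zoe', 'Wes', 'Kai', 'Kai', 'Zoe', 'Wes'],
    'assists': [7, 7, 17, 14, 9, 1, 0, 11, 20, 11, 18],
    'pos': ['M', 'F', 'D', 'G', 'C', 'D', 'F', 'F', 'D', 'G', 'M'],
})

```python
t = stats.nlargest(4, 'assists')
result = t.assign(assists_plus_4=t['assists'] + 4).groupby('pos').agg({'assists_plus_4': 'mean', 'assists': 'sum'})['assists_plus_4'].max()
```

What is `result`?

22.5

take 4 rows with largest assists:
   player  assists pos
8     Kai       20   D
10    Wes       18   M
2     Max       17   D
3     Zoe       14   G
add column assists_plus_4 = t['assists'] + 4:
   player  assists pos  assists_plus_4
8     Kai       20   D              24
10    Wes       18   M              22
2     Max       17   D              21
3     Zoe       14   G              18
group by pos: mean(assists_plus_4), sum(assists):
     assists_plus_4  assists
pos                         
D              22.5       37
G              18.0       14
M              22.0       18
Finally, max of column 'assists_plus_4' = 22.5.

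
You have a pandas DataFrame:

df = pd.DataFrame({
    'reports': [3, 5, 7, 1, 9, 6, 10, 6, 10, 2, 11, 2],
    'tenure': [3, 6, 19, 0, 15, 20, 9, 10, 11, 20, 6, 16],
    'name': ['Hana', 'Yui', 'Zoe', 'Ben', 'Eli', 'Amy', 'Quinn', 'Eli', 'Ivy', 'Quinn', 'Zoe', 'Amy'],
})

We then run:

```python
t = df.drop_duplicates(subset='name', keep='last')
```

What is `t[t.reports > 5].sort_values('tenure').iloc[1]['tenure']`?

drop duplicate name (keep=last):
    reports  tenure   name
0         3       3   Hana
1         5       6    Yui
3         1       0    Ben
7         6      10    Eli
8        10      11    Ivy
9         2      20  Quinn
10       11       6    Zoe
11        2      16    Amy
filter rows where reports > 5:
    reports  tenure name
7         6      10  Eli
8        10      11  Ivy
10       11       6  Zoe
sort by tenure:
    reports  tenure name
10       11       6  Zoe
7         6      10  Eli
8        10      11  Ivy

10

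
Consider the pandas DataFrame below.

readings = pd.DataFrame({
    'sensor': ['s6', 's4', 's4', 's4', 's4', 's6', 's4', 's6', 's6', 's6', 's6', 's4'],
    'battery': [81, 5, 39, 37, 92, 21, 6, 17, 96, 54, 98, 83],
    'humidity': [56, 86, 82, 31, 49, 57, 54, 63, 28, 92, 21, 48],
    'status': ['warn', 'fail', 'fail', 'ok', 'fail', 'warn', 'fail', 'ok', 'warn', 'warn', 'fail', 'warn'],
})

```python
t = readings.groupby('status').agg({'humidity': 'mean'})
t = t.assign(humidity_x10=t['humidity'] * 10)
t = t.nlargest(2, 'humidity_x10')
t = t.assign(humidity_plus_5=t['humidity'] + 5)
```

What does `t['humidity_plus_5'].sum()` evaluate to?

124.6

group by status, mean of humidity:
        humidity
status          
fail        58.4
ok          47.0
warn        56.2
add column humidity_x10 = t['humidity'] * 10:
        humidity  humidity_x10
status                        
fail        58.4         584.0
ok          47.0         470.0
warn        56.2         562.0
take 2 rows with largest humidity_x10:
        humidity  humidity_x10
status                        
fail        58.4         584.0
warn        56.2         562.0
add column humidity_plus_5 = t['humidity'] + 5:
        humidity  humidity_x10  humidity_plus_5
status                                         
fail        58.4         584.0             63.4
warn        56.2         562.0             61.2
Taking the sum of column 'humidity_plus_5' gives 124.6.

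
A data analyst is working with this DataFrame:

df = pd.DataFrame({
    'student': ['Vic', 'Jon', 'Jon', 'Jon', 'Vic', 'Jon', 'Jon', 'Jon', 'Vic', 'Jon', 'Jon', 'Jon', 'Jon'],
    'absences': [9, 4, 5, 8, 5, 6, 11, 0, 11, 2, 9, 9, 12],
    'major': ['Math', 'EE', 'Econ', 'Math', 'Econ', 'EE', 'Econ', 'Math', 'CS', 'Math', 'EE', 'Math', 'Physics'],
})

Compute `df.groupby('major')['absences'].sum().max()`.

group by major, sum of absences:
major
CS         11
EE         19
Econ       21
Math       28
Physics    12
Name: absences, dtype: int64
Reading off the max of the resulting series, we get 28.

28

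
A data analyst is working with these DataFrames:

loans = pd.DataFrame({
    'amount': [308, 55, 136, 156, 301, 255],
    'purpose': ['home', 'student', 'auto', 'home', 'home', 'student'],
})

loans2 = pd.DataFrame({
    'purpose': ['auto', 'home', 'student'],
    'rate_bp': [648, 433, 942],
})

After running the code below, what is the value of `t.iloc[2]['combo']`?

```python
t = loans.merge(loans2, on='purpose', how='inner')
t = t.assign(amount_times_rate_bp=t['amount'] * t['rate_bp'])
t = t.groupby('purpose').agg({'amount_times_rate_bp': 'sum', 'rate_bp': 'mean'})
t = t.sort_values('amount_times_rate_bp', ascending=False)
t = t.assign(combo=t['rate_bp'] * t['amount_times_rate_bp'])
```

57106944.0

merge on 'purpose' (how='inner') → 6 rows:
   amount  purpose  rate_bp
0     308     home      433
1      55  student      942
2     136     auto      648
3     156     home      433
4     301     home      433
5     255  student      942
add column amount_times_rate_bp = t['amount'] * t['rate_bp']:
   amount  purpose  rate_bp  amount_times_rate_bp
0     308     home      433                133364
1      55  student      942                 51810
2     136     auto      648                 88128
3     156     home      433                 67548
4     301     home      433                130333
5     255  student      942                240210
group by purpose: sum(amount_times_rate_bp), mean(rate_bp):
         amount_times_rate_bp  rate_bp
purpose                               
auto                    88128    648.0
home                   331245    433.0
student                292020    942.0
sort by amount_times_rate_bp descending:
         amount_times_rate_bp  rate_bp
purpose                               
home                   331245    433.0
student                292020    942.0
auto                    88128    648.0
add column combo = t['rate_bp'] * t['amount_times_rate_bp']:
         amount_times_rate_bp  rate_bp        combo
purpose                                            
home                   331245    433.0  143429085.0
student                292020    942.0  275082840.0
auto                    88128    648.0   57106944.0
So iloc[2]['combo'] = 57106944.0.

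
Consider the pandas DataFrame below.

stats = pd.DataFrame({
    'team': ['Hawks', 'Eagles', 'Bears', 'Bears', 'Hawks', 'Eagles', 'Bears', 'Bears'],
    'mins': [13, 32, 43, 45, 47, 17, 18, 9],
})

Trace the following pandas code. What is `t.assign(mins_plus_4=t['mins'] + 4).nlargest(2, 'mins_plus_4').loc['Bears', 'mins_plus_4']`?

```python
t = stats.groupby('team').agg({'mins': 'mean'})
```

32.75

group by team, mean of mins:
         mins
team         
Bears   28.75
Eagles  24.50
Hawks   30.00
add column mins_plus_4 = t['mins'] + 4:
         mins  mins_plus_4
team                      
Bears   28.75        32.75
Eagles  24.50        28.50
Hawks   30.00        34.00
take 2 rows with largest mins_plus_4:
        mins  mins_plus_4
team                     
Hawks  30.00        34.00
Bears  28.75        32.75
Finally, value at row 'Bears', column 'mins_plus_4' = 32.75.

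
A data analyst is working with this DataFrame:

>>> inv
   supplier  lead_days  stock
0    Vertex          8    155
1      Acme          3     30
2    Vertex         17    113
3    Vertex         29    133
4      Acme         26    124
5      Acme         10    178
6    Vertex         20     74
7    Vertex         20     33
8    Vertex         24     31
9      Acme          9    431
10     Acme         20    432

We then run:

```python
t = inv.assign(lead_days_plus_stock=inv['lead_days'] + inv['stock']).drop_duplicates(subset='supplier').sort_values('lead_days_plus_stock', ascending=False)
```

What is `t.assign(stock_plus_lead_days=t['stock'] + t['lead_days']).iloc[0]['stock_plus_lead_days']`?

163

add column lead_days_plus_stock = inv['lead_days'] + inv['stock']:
   supplier  lead_days  stock  lead_days_plus_stock
0    Vertex          8    155                   163
1      Acme          3     30                    33
2    Vertex         17    113                   130
3    Vertex         29    133                   162
4      Acme         26    124                   150
5      Acme         10    178                   188
6    Vertex         20     74                    94
7    Vertex         20     33                    53
8    Vertex         24     31                    55
9      Acme          9    431                   440
10     Acme         20    432                   452
drop duplicate supplier (keep=first):
  supplier  lead_days  stock  lead_days_plus_stock
0   Vertex          8    155                   163
1     Acme          3     30                    33
sort by lead_days_plus_stock descending:
  supplier  lead_days  stock  lead_days_plus_stock
0   Vertex          8    155                   163
1     Acme          3     30                    33
add column stock_plus_lead_days = t['stock'] + t['lead_days']:
  supplier  lead_days  stock  lead_days_plus_stock  stock_plus_lead_days
0   Vertex          8    155                   163                   163
1     Acme          3     30                    33                    33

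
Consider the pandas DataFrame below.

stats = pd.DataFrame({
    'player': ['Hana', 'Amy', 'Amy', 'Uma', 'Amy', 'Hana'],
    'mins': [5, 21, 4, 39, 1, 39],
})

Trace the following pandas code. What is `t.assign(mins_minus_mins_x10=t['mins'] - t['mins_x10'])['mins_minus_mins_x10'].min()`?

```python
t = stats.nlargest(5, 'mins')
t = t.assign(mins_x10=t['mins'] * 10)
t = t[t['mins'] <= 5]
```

-45

take 5 rows with largest mins:
  player  mins
3    Uma    39
5   Hana    39
1    Amy    21
0   Hana     5
2    Amy     4
add column mins_x10 = t['mins'] * 10:
  player  mins  mins_x10
3    Uma    39       390
5   Hana    39       390
1    Amy    21       210
0   Hana     5        50
2    Amy     4        40
filter rows where mins <= 5:
  player  mins  mins_x10
0   Hana     5        50
2    Amy     4        40
add column mins_minus_mins_x10 = t['mins'] - t['mins_x10']:
  player  mins  mins_x10  mins_minus_mins_x10
0   Hana     5        50                  -45
2    Amy     4        40                  -36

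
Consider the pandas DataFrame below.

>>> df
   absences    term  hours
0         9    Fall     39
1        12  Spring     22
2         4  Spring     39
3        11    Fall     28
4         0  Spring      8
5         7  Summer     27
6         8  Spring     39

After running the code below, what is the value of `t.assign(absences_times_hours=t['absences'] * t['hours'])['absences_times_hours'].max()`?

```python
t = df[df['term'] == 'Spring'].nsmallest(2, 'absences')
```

156

filter rows where term == 'Spring':
   absences    term  hours
1        12  Spring     22
2         4  Spring     39
4         0  Spring      8
6         8  Spring     39
take 2 rows with smallest absences:
   absences    term  hours
4         0  Spring      8
2         4  Spring     39
add column absences_times_hours = t['absences'] * t['hours']:
   absences    term  hours  absences_times_hours
4         0  Spring      8                     0
2         4  Spring     39                   156
Then the max of column 'absences_times_hours': 156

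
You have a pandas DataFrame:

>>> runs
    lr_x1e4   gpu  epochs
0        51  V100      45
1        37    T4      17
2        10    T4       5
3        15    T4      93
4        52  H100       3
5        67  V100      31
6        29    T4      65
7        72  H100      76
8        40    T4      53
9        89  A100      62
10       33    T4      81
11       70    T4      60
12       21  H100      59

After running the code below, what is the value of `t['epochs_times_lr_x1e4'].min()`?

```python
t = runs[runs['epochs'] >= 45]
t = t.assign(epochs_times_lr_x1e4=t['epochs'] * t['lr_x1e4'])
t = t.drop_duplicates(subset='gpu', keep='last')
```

1239

filter rows where epochs >= 45:
    lr_x1e4   gpu  epochs
0        51  V100      45
3        15    T4      93
6        29    T4      65
7        72  H100      76
8        40    T4      53
9        89  A100      62
10       33    T4      81
11       70    T4      60
12       21  H100      59
add column epochs_times_lr_x1e4 = t['epochs'] * t['lr_x1e4']:
    lr_x1e4   gpu  epochs  epochs_times_lr_x1e4
0        51  V100      45                  2295
3        15    T4      93                  1395
6        29    T4      65                  1885
7        72  H100      76                  5472
8        40    T4      53                  2120
9        89  A100      62                  5518
10       33    T4      81                  2673
11       70    T4      60                  4200
12       21  H100      59                  1239
drop duplicate gpu (keep=last):
    lr_x1e4   gpu  epochs  epochs_times_lr_x1e4
0        51  V100      45                  2295
9        89  A100      62                  5518
11       70    T4      60                  4200
12       21  H100      59                  1239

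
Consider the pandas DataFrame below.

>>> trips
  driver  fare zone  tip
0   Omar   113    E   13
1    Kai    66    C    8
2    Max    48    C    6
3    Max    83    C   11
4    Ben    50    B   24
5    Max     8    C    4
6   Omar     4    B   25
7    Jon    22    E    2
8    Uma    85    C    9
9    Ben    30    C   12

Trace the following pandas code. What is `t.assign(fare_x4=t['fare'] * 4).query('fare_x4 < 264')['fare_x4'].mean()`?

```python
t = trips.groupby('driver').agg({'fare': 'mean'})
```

166.833333333

group by driver, mean of fare:
             fare
driver           
Ben     40.000000
Jon     22.000000
Kai     66.000000
Max     46.333333
Omar    58.500000
Uma     85.000000
add column fare_x4 = t['fare'] * 4:
             fare     fare_x4
driver                       
Ben     40.000000  160.000000
Jon     22.000000   88.000000
Kai     66.000000  264.000000
Max     46.333333  185.333333
Omar    58.500000  234.000000
Uma     85.000000  340.000000
filter rows where fare_x4 < 264:
             fare     fare_x4
driver                       
Ben     40.000000  160.000000
Jon     22.000000   88.000000
Max     46.333333  185.333333
Omar    58.500000  234.000000
Reading off the mean of column 'fare_x4', we get 166.833333333.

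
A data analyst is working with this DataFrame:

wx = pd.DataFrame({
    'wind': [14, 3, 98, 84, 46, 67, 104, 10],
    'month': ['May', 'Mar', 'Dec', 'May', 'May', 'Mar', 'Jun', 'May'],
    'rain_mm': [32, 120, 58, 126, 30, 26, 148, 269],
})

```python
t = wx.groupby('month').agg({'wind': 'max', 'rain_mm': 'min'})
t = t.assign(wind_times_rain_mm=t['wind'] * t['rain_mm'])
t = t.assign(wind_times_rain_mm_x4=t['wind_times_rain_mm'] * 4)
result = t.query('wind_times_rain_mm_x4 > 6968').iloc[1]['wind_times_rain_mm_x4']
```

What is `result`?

group by month: max(wind), min(rain_mm):
       wind  rain_mm
month               
Dec      98       58
Jun     104      148
Mar      67       26
May      84       30
add column wind_times_rain_mm = t['wind'] * t['rain_mm']:
       wind  rain_mm  wind_times_rain_mm
month                                   
Dec      98       58                5684
Jun     104      148               15392
Mar      67       26                1742
May      84       30                2520
add column wind_times_rain_mm_x4 = t['wind_times_rain_mm'] * 4:
       wind  rain_mm  wind_times_rain_mm  wind_times_rain_mm_x4
month                                                          
Dec      98       58                5684                  22736
Jun     104      148               15392                  61568
Mar      67       26                1742                   6968
May      84       30                2520                  10080
filter rows where wind_times_rain_mm_x4 > 6968:
       wind  rain_mm  wind_times_rain_mm  wind_times_rain_mm_x4
month                                                          
Dec      98       58                5684                  22736
Jun     104      148               15392                  61568
May      84       30                2520                  10080

61568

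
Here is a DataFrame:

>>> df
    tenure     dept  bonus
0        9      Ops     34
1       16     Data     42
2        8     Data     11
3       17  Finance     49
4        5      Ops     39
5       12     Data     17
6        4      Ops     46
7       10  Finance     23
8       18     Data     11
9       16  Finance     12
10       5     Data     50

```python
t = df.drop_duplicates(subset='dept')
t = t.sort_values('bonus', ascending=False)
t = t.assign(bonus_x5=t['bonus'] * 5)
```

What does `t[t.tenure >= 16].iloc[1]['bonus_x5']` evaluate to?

210

drop duplicate dept (keep=first):
   tenure     dept  bonus
0       9      Ops     34
1      16     Data     42
3      17  Finance     49
sort by bonus descending:
   tenure     dept  bonus
3      17  Finance     49
1      16     Data     42
0       9      Ops     34
add column bonus_x5 = t['bonus'] * 5:
   tenure     dept  bonus  bonus_x5
3      17  Finance     49       245
1      16     Data     42       210
0       9      Ops     34       170
filter rows where tenure >= 16:
   tenure     dept  bonus  bonus_x5
3      17  Finance     49       245
1      16     Data     42       210
So iloc[1]['bonus_x5'] = 210.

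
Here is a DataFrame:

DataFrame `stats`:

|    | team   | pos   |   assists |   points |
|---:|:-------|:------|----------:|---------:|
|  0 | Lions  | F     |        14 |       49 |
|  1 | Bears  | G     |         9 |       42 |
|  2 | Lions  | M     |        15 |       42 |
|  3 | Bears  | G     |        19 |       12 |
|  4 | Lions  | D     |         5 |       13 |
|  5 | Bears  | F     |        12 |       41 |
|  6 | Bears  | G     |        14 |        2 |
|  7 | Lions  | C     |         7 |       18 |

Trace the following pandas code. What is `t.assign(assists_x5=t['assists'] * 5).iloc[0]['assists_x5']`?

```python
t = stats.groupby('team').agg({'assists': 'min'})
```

45

group by team, min of assists:
       assists
team          
Bears        9
Lions        5
add column assists_x5 = t['assists'] * 5:
       assists  assists_x5
team                      
Bears        9          45
Lions        5          25
Taking the value at position 0, column 'assists_x5' gives 45.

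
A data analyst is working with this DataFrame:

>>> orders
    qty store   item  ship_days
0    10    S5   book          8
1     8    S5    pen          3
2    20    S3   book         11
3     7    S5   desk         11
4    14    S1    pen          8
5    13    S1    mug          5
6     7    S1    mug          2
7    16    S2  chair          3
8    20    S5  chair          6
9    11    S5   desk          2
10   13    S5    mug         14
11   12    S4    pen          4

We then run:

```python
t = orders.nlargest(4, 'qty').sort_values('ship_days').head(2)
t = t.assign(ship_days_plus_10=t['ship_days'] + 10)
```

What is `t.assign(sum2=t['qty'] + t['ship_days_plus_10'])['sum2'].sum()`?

take 4 rows with largest qty:
   qty store   item  ship_days
2   20    S3   book         11
8   20    S5  chair          6
7   16    S2  chair          3
4   14    S1    pen          8
sort by ship_days:
   qty store   item  ship_days
7   16    S2  chair          3
8   20    S5  chair          6
4   14    S1    pen          8
2   20    S3   book         11
take first 2 rows:
   qty store   item  ship_days
7   16    S2  chair          3
8   20    S5  chair          6
add column ship_days_plus_10 = t['ship_days'] + 10:
   qty store   item  ship_days  ship_days_plus_10
7   16    S2  chair          3                 13
8   20    S5  chair          6                 16
add column sum2 = t['qty'] + t['ship_days_plus_10']:
   qty store   item  ship_days  ship_days_plus_10  sum2
7   16    S2  chair          3                 13    29
8   20    S5  chair          6                 16    36

65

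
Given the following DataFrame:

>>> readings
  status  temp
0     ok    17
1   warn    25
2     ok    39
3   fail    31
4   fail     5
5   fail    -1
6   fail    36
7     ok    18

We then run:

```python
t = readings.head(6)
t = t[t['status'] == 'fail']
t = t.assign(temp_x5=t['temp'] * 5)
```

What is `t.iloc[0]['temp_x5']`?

155

take first 6 rows:
  status  temp
0     ok    17
1   warn    25
2     ok    39
3   fail    31
4   fail     5
5   fail    -1
filter rows where status == 'fail':
  status  temp
3   fail    31
4   fail     5
5   fail    -1
add column temp_x5 = t['temp'] * 5:
  status  temp  temp_x5
3   fail    31      155
4   fail     5       25
5   fail    -1       -5
Then the value at position 0, column 'temp_x5': 155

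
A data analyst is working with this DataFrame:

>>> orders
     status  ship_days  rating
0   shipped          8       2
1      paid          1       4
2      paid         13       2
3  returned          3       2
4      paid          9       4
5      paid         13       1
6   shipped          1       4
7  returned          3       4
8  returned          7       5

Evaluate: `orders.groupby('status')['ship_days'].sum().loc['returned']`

group by status, sum of ship_days:
status
paid        36
returned    13
shipped      9
Name: ship_days, dtype: int64

13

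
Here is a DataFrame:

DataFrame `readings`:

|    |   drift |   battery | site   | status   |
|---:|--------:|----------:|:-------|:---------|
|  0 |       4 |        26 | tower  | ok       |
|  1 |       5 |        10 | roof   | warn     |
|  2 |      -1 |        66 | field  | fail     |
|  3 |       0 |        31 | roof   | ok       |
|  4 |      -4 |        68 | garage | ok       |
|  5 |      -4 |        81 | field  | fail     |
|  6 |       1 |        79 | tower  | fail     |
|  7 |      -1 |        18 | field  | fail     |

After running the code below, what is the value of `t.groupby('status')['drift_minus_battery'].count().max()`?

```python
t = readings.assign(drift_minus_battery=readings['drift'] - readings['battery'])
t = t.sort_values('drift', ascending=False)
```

add column drift_minus_battery = readings['drift'] - readings['battery']:
   drift  battery    site status  drift_minus_battery
0      4       26   tower     ok                  -22
1      5       10    roof   warn                   -5
2     -1       66   field   fail                  -67
3      0       31    roof     ok                  -31
4     -4       68  garage     ok                  -72
5     -4       81   field   fail                  -85
6      1       79   tower   fail                  -78
7     -1       18   field   fail                  -19
sort by drift descending:
   drift  battery    site status  drift_minus_battery
1      5       10    roof   warn                   -5
0      4       26   tower     ok                  -22
6      1       79   tower   fail                  -78
3      0       31    roof     ok                  -31
2     -1       66   field   fail                  -67
7     -1       18   field   fail                  -19
4     -4       68  garage     ok                  -72
5     -4       81   field   fail                  -85
group by status, count of drift_minus_battery:
status
fail    4
ok      3
warn    1
Name: drift_minus_battery, dtype: int64
Taking the max of the resulting series gives 4.

4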